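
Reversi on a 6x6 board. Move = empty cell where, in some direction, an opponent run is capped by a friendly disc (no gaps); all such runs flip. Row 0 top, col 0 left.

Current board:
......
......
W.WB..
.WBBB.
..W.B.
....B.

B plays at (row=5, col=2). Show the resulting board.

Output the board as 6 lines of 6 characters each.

Place B at (5,2); scan 8 dirs for brackets.
Dir NW: first cell '.' (not opp) -> no flip
Dir N: opp run (4,2) capped by B -> flip
Dir NE: first cell '.' (not opp) -> no flip
Dir W: first cell '.' (not opp) -> no flip
Dir E: first cell '.' (not opp) -> no flip
Dir SW: edge -> no flip
Dir S: edge -> no flip
Dir SE: edge -> no flip
All flips: (4,2)

Answer: ......
......
W.WB..
.WBBB.
..B.B.
..B.B.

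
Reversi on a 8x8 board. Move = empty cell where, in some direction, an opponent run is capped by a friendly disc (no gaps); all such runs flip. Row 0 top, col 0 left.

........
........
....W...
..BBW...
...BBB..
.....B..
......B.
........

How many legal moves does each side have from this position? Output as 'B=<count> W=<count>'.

-- B to move --
(1,3): no bracket -> illegal
(1,4): flips 2 -> legal
(1,5): flips 1 -> legal
(2,3): flips 1 -> legal
(2,5): flips 1 -> legal
(3,5): flips 1 -> legal
B mobility = 5
-- W to move --
(2,1): no bracket -> illegal
(2,2): no bracket -> illegal
(2,3): no bracket -> illegal
(3,1): flips 2 -> legal
(3,5): no bracket -> illegal
(3,6): no bracket -> illegal
(4,1): no bracket -> illegal
(4,2): flips 1 -> legal
(4,6): no bracket -> illegal
(5,2): flips 1 -> legal
(5,3): no bracket -> illegal
(5,4): flips 1 -> legal
(5,6): flips 1 -> legal
(5,7): no bracket -> illegal
(6,4): no bracket -> illegal
(6,5): no bracket -> illegal
(6,7): no bracket -> illegal
(7,5): no bracket -> illegal
(7,6): no bracket -> illegal
(7,7): no bracket -> illegal
W mobility = 5

Answer: B=5 W=5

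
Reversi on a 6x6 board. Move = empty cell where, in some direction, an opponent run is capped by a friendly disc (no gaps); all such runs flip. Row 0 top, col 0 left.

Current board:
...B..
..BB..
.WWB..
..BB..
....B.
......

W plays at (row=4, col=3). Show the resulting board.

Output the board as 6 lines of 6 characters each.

Place W at (4,3); scan 8 dirs for brackets.
Dir NW: opp run (3,2) capped by W -> flip
Dir N: opp run (3,3) (2,3) (1,3) (0,3), next=edge -> no flip
Dir NE: first cell '.' (not opp) -> no flip
Dir W: first cell '.' (not opp) -> no flip
Dir E: opp run (4,4), next='.' -> no flip
Dir SW: first cell '.' (not opp) -> no flip
Dir S: first cell '.' (not opp) -> no flip
Dir SE: first cell '.' (not opp) -> no flip
All flips: (3,2)

Answer: ...B..
..BB..
.WWB..
..WB..
...WB.
......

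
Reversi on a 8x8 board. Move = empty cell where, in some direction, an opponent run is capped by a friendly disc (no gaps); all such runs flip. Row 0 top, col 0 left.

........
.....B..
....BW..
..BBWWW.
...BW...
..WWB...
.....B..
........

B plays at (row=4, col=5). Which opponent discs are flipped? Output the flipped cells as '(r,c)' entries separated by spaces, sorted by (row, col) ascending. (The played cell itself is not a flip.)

Answer: (2,5) (3,5) (4,4)

Derivation:
Dir NW: opp run (3,4), next='.' -> no flip
Dir N: opp run (3,5) (2,5) capped by B -> flip
Dir NE: opp run (3,6), next='.' -> no flip
Dir W: opp run (4,4) capped by B -> flip
Dir E: first cell '.' (not opp) -> no flip
Dir SW: first cell 'B' (not opp) -> no flip
Dir S: first cell '.' (not opp) -> no flip
Dir SE: first cell '.' (not opp) -> no flip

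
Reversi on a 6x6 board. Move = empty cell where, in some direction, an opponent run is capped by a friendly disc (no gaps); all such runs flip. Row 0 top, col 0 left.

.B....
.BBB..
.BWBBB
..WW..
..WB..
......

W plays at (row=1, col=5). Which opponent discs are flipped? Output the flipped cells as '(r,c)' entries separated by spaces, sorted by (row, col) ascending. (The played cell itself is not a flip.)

Answer: (2,4)

Derivation:
Dir NW: first cell '.' (not opp) -> no flip
Dir N: first cell '.' (not opp) -> no flip
Dir NE: edge -> no flip
Dir W: first cell '.' (not opp) -> no flip
Dir E: edge -> no flip
Dir SW: opp run (2,4) capped by W -> flip
Dir S: opp run (2,5), next='.' -> no flip
Dir SE: edge -> no flip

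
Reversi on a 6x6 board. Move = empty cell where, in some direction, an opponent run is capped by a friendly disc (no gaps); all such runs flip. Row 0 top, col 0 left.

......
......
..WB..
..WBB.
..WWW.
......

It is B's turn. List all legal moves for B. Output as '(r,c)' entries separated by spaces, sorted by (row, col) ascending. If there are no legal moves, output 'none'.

Answer: (1,1) (2,1) (3,1) (4,1) (5,1) (5,2) (5,3) (5,4) (5,5)

Derivation:
(1,1): flips 1 -> legal
(1,2): no bracket -> illegal
(1,3): no bracket -> illegal
(2,1): flips 1 -> legal
(3,1): flips 1 -> legal
(3,5): no bracket -> illegal
(4,1): flips 1 -> legal
(4,5): no bracket -> illegal
(5,1): flips 1 -> legal
(5,2): flips 1 -> legal
(5,3): flips 1 -> legal
(5,4): flips 1 -> legal
(5,5): flips 1 -> legal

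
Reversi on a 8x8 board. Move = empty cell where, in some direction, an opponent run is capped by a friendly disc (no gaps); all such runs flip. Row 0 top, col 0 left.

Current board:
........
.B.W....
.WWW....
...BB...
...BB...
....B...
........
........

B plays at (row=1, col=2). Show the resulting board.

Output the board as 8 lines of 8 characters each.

Answer: ........
.BBW....
.WWB....
...BB...
...BB...
....B...
........
........

Derivation:
Place B at (1,2); scan 8 dirs for brackets.
Dir NW: first cell '.' (not opp) -> no flip
Dir N: first cell '.' (not opp) -> no flip
Dir NE: first cell '.' (not opp) -> no flip
Dir W: first cell 'B' (not opp) -> no flip
Dir E: opp run (1,3), next='.' -> no flip
Dir SW: opp run (2,1), next='.' -> no flip
Dir S: opp run (2,2), next='.' -> no flip
Dir SE: opp run (2,3) capped by B -> flip
All flips: (2,3)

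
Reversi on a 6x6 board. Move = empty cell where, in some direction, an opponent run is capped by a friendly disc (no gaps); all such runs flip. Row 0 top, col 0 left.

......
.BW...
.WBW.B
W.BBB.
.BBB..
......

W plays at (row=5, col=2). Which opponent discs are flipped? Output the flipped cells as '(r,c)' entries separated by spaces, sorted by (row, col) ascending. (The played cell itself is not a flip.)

Dir NW: opp run (4,1) capped by W -> flip
Dir N: opp run (4,2) (3,2) (2,2) capped by W -> flip
Dir NE: opp run (4,3) (3,4) (2,5), next=edge -> no flip
Dir W: first cell '.' (not opp) -> no flip
Dir E: first cell '.' (not opp) -> no flip
Dir SW: edge -> no flip
Dir S: edge -> no flip
Dir SE: edge -> no flip

Answer: (2,2) (3,2) (4,1) (4,2)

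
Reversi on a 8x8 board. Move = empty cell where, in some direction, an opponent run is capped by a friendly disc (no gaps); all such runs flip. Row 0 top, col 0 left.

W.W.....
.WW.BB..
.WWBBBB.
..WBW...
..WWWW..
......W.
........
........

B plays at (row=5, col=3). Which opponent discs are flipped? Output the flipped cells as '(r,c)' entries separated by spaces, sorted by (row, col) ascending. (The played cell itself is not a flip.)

Dir NW: opp run (4,2), next='.' -> no flip
Dir N: opp run (4,3) capped by B -> flip
Dir NE: opp run (4,4), next='.' -> no flip
Dir W: first cell '.' (not opp) -> no flip
Dir E: first cell '.' (not opp) -> no flip
Dir SW: first cell '.' (not opp) -> no flip
Dir S: first cell '.' (not opp) -> no flip
Dir SE: first cell '.' (not opp) -> no flip

Answer: (4,3)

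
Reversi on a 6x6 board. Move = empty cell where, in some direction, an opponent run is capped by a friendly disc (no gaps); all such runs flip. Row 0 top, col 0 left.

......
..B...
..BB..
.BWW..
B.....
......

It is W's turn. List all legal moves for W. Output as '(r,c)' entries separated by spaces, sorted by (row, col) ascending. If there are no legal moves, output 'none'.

Answer: (0,2) (1,1) (1,3) (1,4) (3,0)

Derivation:
(0,1): no bracket -> illegal
(0,2): flips 2 -> legal
(0,3): no bracket -> illegal
(1,1): flips 1 -> legal
(1,3): flips 1 -> legal
(1,4): flips 1 -> legal
(2,0): no bracket -> illegal
(2,1): no bracket -> illegal
(2,4): no bracket -> illegal
(3,0): flips 1 -> legal
(3,4): no bracket -> illegal
(4,1): no bracket -> illegal
(4,2): no bracket -> illegal
(5,0): no bracket -> illegal
(5,1): no bracket -> illegal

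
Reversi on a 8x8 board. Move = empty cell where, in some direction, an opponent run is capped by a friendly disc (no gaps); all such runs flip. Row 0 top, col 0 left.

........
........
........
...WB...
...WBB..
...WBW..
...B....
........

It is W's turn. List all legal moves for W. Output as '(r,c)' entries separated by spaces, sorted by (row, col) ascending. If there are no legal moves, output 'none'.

Answer: (2,5) (3,5) (4,6) (6,5) (7,3)

Derivation:
(2,3): no bracket -> illegal
(2,4): no bracket -> illegal
(2,5): flips 1 -> legal
(3,5): flips 3 -> legal
(3,6): no bracket -> illegal
(4,6): flips 2 -> legal
(5,2): no bracket -> illegal
(5,6): no bracket -> illegal
(6,2): no bracket -> illegal
(6,4): no bracket -> illegal
(6,5): flips 1 -> legal
(7,2): no bracket -> illegal
(7,3): flips 1 -> legal
(7,4): no bracket -> illegal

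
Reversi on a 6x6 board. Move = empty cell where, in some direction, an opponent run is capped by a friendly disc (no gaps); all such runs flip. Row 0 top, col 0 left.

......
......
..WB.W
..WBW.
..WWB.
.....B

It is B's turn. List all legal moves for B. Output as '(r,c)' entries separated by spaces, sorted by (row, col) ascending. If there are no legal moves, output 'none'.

(1,1): flips 1 -> legal
(1,2): no bracket -> illegal
(1,3): no bracket -> illegal
(1,4): no bracket -> illegal
(1,5): no bracket -> illegal
(2,1): flips 1 -> legal
(2,4): flips 1 -> legal
(3,1): flips 1 -> legal
(3,5): flips 1 -> legal
(4,1): flips 3 -> legal
(4,5): flips 1 -> legal
(5,1): flips 1 -> legal
(5,2): no bracket -> illegal
(5,3): flips 1 -> legal
(5,4): no bracket -> illegal

Answer: (1,1) (2,1) (2,4) (3,1) (3,5) (4,1) (4,5) (5,1) (5,3)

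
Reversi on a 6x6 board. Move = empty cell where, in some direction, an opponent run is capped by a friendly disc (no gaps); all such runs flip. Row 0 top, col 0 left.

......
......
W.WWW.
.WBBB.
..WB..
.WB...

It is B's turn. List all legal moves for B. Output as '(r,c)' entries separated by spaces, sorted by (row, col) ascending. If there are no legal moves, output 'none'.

Answer: (1,1) (1,2) (1,3) (1,4) (1,5) (3,0) (4,1) (5,0)

Derivation:
(1,0): no bracket -> illegal
(1,1): flips 1 -> legal
(1,2): flips 2 -> legal
(1,3): flips 1 -> legal
(1,4): flips 2 -> legal
(1,5): flips 1 -> legal
(2,1): no bracket -> illegal
(2,5): no bracket -> illegal
(3,0): flips 1 -> legal
(3,5): no bracket -> illegal
(4,0): no bracket -> illegal
(4,1): flips 1 -> legal
(5,0): flips 1 -> legal
(5,3): no bracket -> illegal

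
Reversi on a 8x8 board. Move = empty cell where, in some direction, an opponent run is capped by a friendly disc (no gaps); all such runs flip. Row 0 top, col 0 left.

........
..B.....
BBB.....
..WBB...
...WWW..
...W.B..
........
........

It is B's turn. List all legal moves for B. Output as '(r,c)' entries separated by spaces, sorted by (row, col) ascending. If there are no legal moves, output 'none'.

(2,3): no bracket -> illegal
(3,1): flips 1 -> legal
(3,5): flips 1 -> legal
(3,6): no bracket -> illegal
(4,1): no bracket -> illegal
(4,2): flips 1 -> legal
(4,6): no bracket -> illegal
(5,2): flips 1 -> legal
(5,4): flips 3 -> legal
(5,6): flips 1 -> legal
(6,2): no bracket -> illegal
(6,3): flips 2 -> legal
(6,4): no bracket -> illegal

Answer: (3,1) (3,5) (4,2) (5,2) (5,4) (5,6) (6,3)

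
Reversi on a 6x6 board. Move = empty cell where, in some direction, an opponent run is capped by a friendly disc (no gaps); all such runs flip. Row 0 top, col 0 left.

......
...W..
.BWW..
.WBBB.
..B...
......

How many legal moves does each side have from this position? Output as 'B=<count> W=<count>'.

-- B to move --
(0,2): no bracket -> illegal
(0,3): flips 2 -> legal
(0,4): no bracket -> illegal
(1,1): flips 1 -> legal
(1,2): flips 2 -> legal
(1,4): flips 1 -> legal
(2,0): flips 1 -> legal
(2,4): flips 2 -> legal
(3,0): flips 1 -> legal
(4,0): no bracket -> illegal
(4,1): flips 1 -> legal
B mobility = 8
-- W to move --
(1,0): no bracket -> illegal
(1,1): flips 1 -> legal
(1,2): no bracket -> illegal
(2,0): flips 1 -> legal
(2,4): no bracket -> illegal
(2,5): no bracket -> illegal
(3,0): no bracket -> illegal
(3,5): flips 3 -> legal
(4,1): flips 1 -> legal
(4,3): flips 1 -> legal
(4,4): flips 1 -> legal
(4,5): flips 1 -> legal
(5,1): no bracket -> illegal
(5,2): flips 2 -> legal
(5,3): flips 1 -> legal
W mobility = 9

Answer: B=8 W=9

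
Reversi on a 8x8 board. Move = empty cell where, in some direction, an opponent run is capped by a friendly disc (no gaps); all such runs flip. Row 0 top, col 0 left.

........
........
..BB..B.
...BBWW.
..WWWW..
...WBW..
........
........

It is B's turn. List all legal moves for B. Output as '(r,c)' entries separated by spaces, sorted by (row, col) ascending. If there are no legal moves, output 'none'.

(2,4): no bracket -> illegal
(2,5): no bracket -> illegal
(2,7): flips 2 -> legal
(3,1): no bracket -> illegal
(3,2): flips 1 -> legal
(3,7): flips 2 -> legal
(4,1): no bracket -> illegal
(4,6): flips 1 -> legal
(4,7): no bracket -> illegal
(5,1): flips 1 -> legal
(5,2): flips 2 -> legal
(5,6): flips 2 -> legal
(6,2): flips 3 -> legal
(6,3): flips 2 -> legal
(6,4): no bracket -> illegal
(6,5): no bracket -> illegal
(6,6): flips 2 -> legal

Answer: (2,7) (3,2) (3,7) (4,6) (5,1) (5,2) (5,6) (6,2) (6,3) (6,6)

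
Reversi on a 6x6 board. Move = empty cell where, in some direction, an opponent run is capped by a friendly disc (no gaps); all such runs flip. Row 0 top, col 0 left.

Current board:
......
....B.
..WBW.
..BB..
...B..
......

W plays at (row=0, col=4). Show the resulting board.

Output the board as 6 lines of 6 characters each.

Place W at (0,4); scan 8 dirs for brackets.
Dir NW: edge -> no flip
Dir N: edge -> no flip
Dir NE: edge -> no flip
Dir W: first cell '.' (not opp) -> no flip
Dir E: first cell '.' (not opp) -> no flip
Dir SW: first cell '.' (not opp) -> no flip
Dir S: opp run (1,4) capped by W -> flip
Dir SE: first cell '.' (not opp) -> no flip
All flips: (1,4)

Answer: ....W.
....W.
..WBW.
..BB..
...B..
......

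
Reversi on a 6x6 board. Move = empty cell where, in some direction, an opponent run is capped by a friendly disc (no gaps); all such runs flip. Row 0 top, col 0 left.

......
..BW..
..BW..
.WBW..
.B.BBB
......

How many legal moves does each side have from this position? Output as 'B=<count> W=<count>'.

Answer: B=8 W=7

Derivation:
-- B to move --
(0,2): no bracket -> illegal
(0,3): flips 3 -> legal
(0,4): flips 1 -> legal
(1,4): flips 2 -> legal
(2,0): no bracket -> illegal
(2,1): flips 1 -> legal
(2,4): flips 1 -> legal
(3,0): flips 1 -> legal
(3,4): flips 2 -> legal
(4,0): flips 1 -> legal
(4,2): no bracket -> illegal
B mobility = 8
-- W to move --
(0,1): flips 1 -> legal
(0,2): no bracket -> illegal
(0,3): no bracket -> illegal
(1,1): flips 2 -> legal
(2,1): flips 1 -> legal
(3,0): no bracket -> illegal
(3,4): no bracket -> illegal
(3,5): no bracket -> illegal
(4,0): no bracket -> illegal
(4,2): no bracket -> illegal
(5,0): flips 2 -> legal
(5,1): flips 1 -> legal
(5,2): no bracket -> illegal
(5,3): flips 1 -> legal
(5,4): no bracket -> illegal
(5,5): flips 1 -> legal
W mobility = 7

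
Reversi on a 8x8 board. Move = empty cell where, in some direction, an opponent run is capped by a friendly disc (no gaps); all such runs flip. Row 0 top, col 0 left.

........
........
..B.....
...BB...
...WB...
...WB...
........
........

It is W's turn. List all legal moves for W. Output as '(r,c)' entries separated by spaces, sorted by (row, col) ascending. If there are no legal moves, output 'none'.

Answer: (2,3) (2,5) (3,5) (4,5) (5,5) (6,5)

Derivation:
(1,1): no bracket -> illegal
(1,2): no bracket -> illegal
(1,3): no bracket -> illegal
(2,1): no bracket -> illegal
(2,3): flips 1 -> legal
(2,4): no bracket -> illegal
(2,5): flips 1 -> legal
(3,1): no bracket -> illegal
(3,2): no bracket -> illegal
(3,5): flips 1 -> legal
(4,2): no bracket -> illegal
(4,5): flips 1 -> legal
(5,5): flips 1 -> legal
(6,3): no bracket -> illegal
(6,4): no bracket -> illegal
(6,5): flips 1 -> legal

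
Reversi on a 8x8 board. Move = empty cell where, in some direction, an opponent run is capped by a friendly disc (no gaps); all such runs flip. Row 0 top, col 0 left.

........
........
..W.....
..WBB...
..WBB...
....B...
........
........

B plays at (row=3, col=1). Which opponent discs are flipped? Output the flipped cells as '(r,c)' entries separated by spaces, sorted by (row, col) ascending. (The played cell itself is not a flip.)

Answer: (3,2)

Derivation:
Dir NW: first cell '.' (not opp) -> no flip
Dir N: first cell '.' (not opp) -> no flip
Dir NE: opp run (2,2), next='.' -> no flip
Dir W: first cell '.' (not opp) -> no flip
Dir E: opp run (3,2) capped by B -> flip
Dir SW: first cell '.' (not opp) -> no flip
Dir S: first cell '.' (not opp) -> no flip
Dir SE: opp run (4,2), next='.' -> no flip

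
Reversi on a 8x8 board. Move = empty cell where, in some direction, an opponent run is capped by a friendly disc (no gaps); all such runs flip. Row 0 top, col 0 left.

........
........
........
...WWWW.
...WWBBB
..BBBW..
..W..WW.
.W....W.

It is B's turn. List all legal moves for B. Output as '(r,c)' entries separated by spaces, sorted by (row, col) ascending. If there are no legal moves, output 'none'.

(2,2): no bracket -> illegal
(2,3): flips 3 -> legal
(2,4): flips 3 -> legal
(2,5): flips 4 -> legal
(2,6): flips 3 -> legal
(2,7): flips 1 -> legal
(3,2): flips 1 -> legal
(3,7): no bracket -> illegal
(4,2): flips 2 -> legal
(5,1): no bracket -> illegal
(5,6): flips 1 -> legal
(5,7): no bracket -> illegal
(6,0): no bracket -> illegal
(6,1): no bracket -> illegal
(6,3): no bracket -> illegal
(6,4): flips 1 -> legal
(6,7): no bracket -> illegal
(7,0): no bracket -> illegal
(7,2): flips 1 -> legal
(7,3): no bracket -> illegal
(7,4): no bracket -> illegal
(7,5): flips 2 -> legal
(7,7): no bracket -> illegal

Answer: (2,3) (2,4) (2,5) (2,6) (2,7) (3,2) (4,2) (5,6) (6,4) (7,2) (7,5)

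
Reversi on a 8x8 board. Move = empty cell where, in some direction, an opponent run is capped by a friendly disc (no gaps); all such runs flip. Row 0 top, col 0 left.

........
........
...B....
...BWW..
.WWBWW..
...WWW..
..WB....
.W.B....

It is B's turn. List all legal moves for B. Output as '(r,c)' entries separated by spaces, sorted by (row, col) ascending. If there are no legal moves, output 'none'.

(2,4): no bracket -> illegal
(2,5): flips 1 -> legal
(2,6): no bracket -> illegal
(3,0): no bracket -> illegal
(3,1): no bracket -> illegal
(3,2): no bracket -> illegal
(3,6): flips 4 -> legal
(4,0): flips 2 -> legal
(4,6): flips 2 -> legal
(5,0): no bracket -> illegal
(5,1): flips 2 -> legal
(5,2): no bracket -> illegal
(5,6): flips 2 -> legal
(6,0): no bracket -> illegal
(6,1): flips 1 -> legal
(6,4): no bracket -> illegal
(6,5): flips 1 -> legal
(6,6): flips 2 -> legal
(7,0): no bracket -> illegal
(7,2): no bracket -> illegal

Answer: (2,5) (3,6) (4,0) (4,6) (5,1) (5,6) (6,1) (6,5) (6,6)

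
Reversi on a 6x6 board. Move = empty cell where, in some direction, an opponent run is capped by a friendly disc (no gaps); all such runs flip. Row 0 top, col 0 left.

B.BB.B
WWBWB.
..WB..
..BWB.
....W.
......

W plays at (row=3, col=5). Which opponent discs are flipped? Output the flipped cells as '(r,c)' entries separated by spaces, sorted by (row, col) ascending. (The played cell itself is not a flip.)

Dir NW: first cell '.' (not opp) -> no flip
Dir N: first cell '.' (not opp) -> no flip
Dir NE: edge -> no flip
Dir W: opp run (3,4) capped by W -> flip
Dir E: edge -> no flip
Dir SW: first cell 'W' (not opp) -> no flip
Dir S: first cell '.' (not opp) -> no flip
Dir SE: edge -> no flip

Answer: (3,4)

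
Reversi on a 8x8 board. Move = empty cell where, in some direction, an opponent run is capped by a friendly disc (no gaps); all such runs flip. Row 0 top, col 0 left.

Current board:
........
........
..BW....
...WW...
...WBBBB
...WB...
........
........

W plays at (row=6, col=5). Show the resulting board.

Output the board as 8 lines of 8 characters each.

Place W at (6,5); scan 8 dirs for brackets.
Dir NW: opp run (5,4) capped by W -> flip
Dir N: first cell '.' (not opp) -> no flip
Dir NE: first cell '.' (not opp) -> no flip
Dir W: first cell '.' (not opp) -> no flip
Dir E: first cell '.' (not opp) -> no flip
Dir SW: first cell '.' (not opp) -> no flip
Dir S: first cell '.' (not opp) -> no flip
Dir SE: first cell '.' (not opp) -> no flip
All flips: (5,4)

Answer: ........
........
..BW....
...WW...
...WBBBB
...WW...
.....W..
........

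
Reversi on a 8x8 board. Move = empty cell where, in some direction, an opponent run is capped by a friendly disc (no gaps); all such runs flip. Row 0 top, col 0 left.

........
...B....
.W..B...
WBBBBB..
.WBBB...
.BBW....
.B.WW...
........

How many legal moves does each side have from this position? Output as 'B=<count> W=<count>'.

Answer: B=9 W=8

Derivation:
-- B to move --
(1,0): flips 1 -> legal
(1,1): flips 1 -> legal
(1,2): no bracket -> illegal
(2,0): no bracket -> illegal
(2,2): no bracket -> illegal
(4,0): flips 1 -> legal
(5,0): flips 1 -> legal
(5,4): flips 1 -> legal
(5,5): no bracket -> illegal
(6,2): flips 1 -> legal
(6,5): no bracket -> illegal
(7,2): no bracket -> illegal
(7,3): flips 2 -> legal
(7,4): flips 1 -> legal
(7,5): flips 2 -> legal
B mobility = 9
-- W to move --
(0,2): no bracket -> illegal
(0,3): no bracket -> illegal
(0,4): no bracket -> illegal
(1,2): no bracket -> illegal
(1,4): no bracket -> illegal
(1,5): no bracket -> illegal
(2,0): flips 2 -> legal
(2,2): no bracket -> illegal
(2,3): flips 3 -> legal
(2,5): no bracket -> illegal
(2,6): flips 2 -> legal
(3,6): flips 5 -> legal
(4,0): no bracket -> illegal
(4,5): flips 3 -> legal
(4,6): no bracket -> illegal
(5,0): flips 2 -> legal
(5,4): flips 2 -> legal
(5,5): no bracket -> illegal
(6,0): no bracket -> illegal
(6,2): no bracket -> illegal
(7,0): no bracket -> illegal
(7,1): flips 2 -> legal
(7,2): no bracket -> illegal
W mobility = 8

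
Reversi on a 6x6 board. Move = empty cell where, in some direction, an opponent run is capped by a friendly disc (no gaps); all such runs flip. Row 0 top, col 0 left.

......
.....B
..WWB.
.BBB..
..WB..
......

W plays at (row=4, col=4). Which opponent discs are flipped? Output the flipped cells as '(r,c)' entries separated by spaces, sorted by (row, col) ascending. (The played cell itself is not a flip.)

Answer: (3,3) (4,3)

Derivation:
Dir NW: opp run (3,3) capped by W -> flip
Dir N: first cell '.' (not opp) -> no flip
Dir NE: first cell '.' (not opp) -> no flip
Dir W: opp run (4,3) capped by W -> flip
Dir E: first cell '.' (not opp) -> no flip
Dir SW: first cell '.' (not opp) -> no flip
Dir S: first cell '.' (not opp) -> no flip
Dir SE: first cell '.' (not opp) -> no flip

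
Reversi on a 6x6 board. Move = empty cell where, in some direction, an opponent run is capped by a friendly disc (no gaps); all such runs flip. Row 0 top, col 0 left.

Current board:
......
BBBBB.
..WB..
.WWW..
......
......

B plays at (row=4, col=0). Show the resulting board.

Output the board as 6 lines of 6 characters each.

Place B at (4,0); scan 8 dirs for brackets.
Dir NW: edge -> no flip
Dir N: first cell '.' (not opp) -> no flip
Dir NE: opp run (3,1) (2,2) capped by B -> flip
Dir W: edge -> no flip
Dir E: first cell '.' (not opp) -> no flip
Dir SW: edge -> no flip
Dir S: first cell '.' (not opp) -> no flip
Dir SE: first cell '.' (not opp) -> no flip
All flips: (2,2) (3,1)

Answer: ......
BBBBB.
..BB..
.BWW..
B.....
......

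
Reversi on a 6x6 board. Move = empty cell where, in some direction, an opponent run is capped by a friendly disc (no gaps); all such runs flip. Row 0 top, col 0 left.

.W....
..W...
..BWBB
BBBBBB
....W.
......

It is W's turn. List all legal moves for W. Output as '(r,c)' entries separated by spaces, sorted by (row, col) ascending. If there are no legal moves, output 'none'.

(1,1): flips 2 -> legal
(1,3): no bracket -> illegal
(1,4): flips 2 -> legal
(1,5): no bracket -> illegal
(2,0): no bracket -> illegal
(2,1): flips 1 -> legal
(4,0): no bracket -> illegal
(4,1): flips 1 -> legal
(4,2): flips 2 -> legal
(4,3): flips 1 -> legal
(4,5): flips 1 -> legal

Answer: (1,1) (1,4) (2,1) (4,1) (4,2) (4,3) (4,5)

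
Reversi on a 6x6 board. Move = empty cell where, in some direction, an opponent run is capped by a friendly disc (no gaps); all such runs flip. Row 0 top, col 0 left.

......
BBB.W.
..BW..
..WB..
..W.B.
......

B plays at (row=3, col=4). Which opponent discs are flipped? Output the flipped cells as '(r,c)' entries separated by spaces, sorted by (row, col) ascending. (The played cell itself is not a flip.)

Dir NW: opp run (2,3) capped by B -> flip
Dir N: first cell '.' (not opp) -> no flip
Dir NE: first cell '.' (not opp) -> no flip
Dir W: first cell 'B' (not opp) -> no flip
Dir E: first cell '.' (not opp) -> no flip
Dir SW: first cell '.' (not opp) -> no flip
Dir S: first cell 'B' (not opp) -> no flip
Dir SE: first cell '.' (not opp) -> no flip

Answer: (2,3)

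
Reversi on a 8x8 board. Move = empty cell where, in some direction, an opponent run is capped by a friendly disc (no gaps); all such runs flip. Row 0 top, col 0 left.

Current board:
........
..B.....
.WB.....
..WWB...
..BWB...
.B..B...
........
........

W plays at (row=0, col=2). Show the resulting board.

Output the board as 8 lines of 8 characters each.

Place W at (0,2); scan 8 dirs for brackets.
Dir NW: edge -> no flip
Dir N: edge -> no flip
Dir NE: edge -> no flip
Dir W: first cell '.' (not opp) -> no flip
Dir E: first cell '.' (not opp) -> no flip
Dir SW: first cell '.' (not opp) -> no flip
Dir S: opp run (1,2) (2,2) capped by W -> flip
Dir SE: first cell '.' (not opp) -> no flip
All flips: (1,2) (2,2)

Answer: ..W.....
..W.....
.WW.....
..WWB...
..BWB...
.B..B...
........
........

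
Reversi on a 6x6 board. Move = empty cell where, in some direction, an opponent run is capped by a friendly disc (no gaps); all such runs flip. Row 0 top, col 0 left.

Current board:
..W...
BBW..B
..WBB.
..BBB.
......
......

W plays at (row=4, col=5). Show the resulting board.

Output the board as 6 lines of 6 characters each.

Answer: ..W...
BBW..B
..WWB.
..BBW.
.....W
......

Derivation:
Place W at (4,5); scan 8 dirs for brackets.
Dir NW: opp run (3,4) (2,3) capped by W -> flip
Dir N: first cell '.' (not opp) -> no flip
Dir NE: edge -> no flip
Dir W: first cell '.' (not opp) -> no flip
Dir E: edge -> no flip
Dir SW: first cell '.' (not opp) -> no flip
Dir S: first cell '.' (not opp) -> no flip
Dir SE: edge -> no flip
All flips: (2,3) (3,4)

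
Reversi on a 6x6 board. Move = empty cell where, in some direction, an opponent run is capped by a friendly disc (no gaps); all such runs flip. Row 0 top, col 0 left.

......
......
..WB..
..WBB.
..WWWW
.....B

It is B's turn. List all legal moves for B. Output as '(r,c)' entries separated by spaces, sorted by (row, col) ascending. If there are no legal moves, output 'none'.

Answer: (1,1) (2,1) (3,1) (3,5) (4,1) (5,1) (5,2) (5,3) (5,4)

Derivation:
(1,1): flips 1 -> legal
(1,2): no bracket -> illegal
(1,3): no bracket -> illegal
(2,1): flips 1 -> legal
(3,1): flips 1 -> legal
(3,5): flips 1 -> legal
(4,1): flips 1 -> legal
(5,1): flips 1 -> legal
(5,2): flips 1 -> legal
(5,3): flips 1 -> legal
(5,4): flips 1 -> legal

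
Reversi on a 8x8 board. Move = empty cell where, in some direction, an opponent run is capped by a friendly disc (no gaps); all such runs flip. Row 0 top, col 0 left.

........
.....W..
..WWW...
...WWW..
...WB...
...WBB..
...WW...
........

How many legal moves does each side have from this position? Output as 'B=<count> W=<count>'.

Answer: B=10 W=5

Derivation:
-- B to move --
(0,4): no bracket -> illegal
(0,5): no bracket -> illegal
(0,6): no bracket -> illegal
(1,1): flips 2 -> legal
(1,2): no bracket -> illegal
(1,3): no bracket -> illegal
(1,4): flips 2 -> legal
(1,6): no bracket -> illegal
(2,1): no bracket -> illegal
(2,5): no bracket -> illegal
(2,6): flips 1 -> legal
(3,1): no bracket -> illegal
(3,2): flips 1 -> legal
(3,6): no bracket -> illegal
(4,2): flips 1 -> legal
(4,5): no bracket -> illegal
(4,6): no bracket -> illegal
(5,2): flips 1 -> legal
(6,2): flips 1 -> legal
(6,5): no bracket -> illegal
(7,2): flips 1 -> legal
(7,3): flips 1 -> legal
(7,4): flips 1 -> legal
(7,5): no bracket -> illegal
B mobility = 10
-- W to move --
(4,5): flips 2 -> legal
(4,6): flips 1 -> legal
(5,6): flips 2 -> legal
(6,5): flips 1 -> legal
(6,6): flips 2 -> legal
W mobility = 5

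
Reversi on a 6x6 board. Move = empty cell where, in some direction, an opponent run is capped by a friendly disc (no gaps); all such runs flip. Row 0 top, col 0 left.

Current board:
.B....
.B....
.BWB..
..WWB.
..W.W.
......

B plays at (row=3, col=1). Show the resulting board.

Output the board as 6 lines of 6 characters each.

Answer: .B....
.B....
.BWB..
.BBBB.
..W.W.
......

Derivation:
Place B at (3,1); scan 8 dirs for brackets.
Dir NW: first cell '.' (not opp) -> no flip
Dir N: first cell 'B' (not opp) -> no flip
Dir NE: opp run (2,2), next='.' -> no flip
Dir W: first cell '.' (not opp) -> no flip
Dir E: opp run (3,2) (3,3) capped by B -> flip
Dir SW: first cell '.' (not opp) -> no flip
Dir S: first cell '.' (not opp) -> no flip
Dir SE: opp run (4,2), next='.' -> no flip
All flips: (3,2) (3,3)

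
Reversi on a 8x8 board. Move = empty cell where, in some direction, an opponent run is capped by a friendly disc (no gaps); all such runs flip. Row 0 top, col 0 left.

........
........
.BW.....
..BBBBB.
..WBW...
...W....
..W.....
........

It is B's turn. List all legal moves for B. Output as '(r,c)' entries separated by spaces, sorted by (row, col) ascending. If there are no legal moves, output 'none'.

(1,1): flips 1 -> legal
(1,2): flips 1 -> legal
(1,3): no bracket -> illegal
(2,3): flips 1 -> legal
(3,1): no bracket -> illegal
(4,1): flips 1 -> legal
(4,5): flips 1 -> legal
(5,1): flips 1 -> legal
(5,2): flips 1 -> legal
(5,4): flips 1 -> legal
(5,5): flips 1 -> legal
(6,1): no bracket -> illegal
(6,3): flips 1 -> legal
(6,4): no bracket -> illegal
(7,1): flips 3 -> legal
(7,2): no bracket -> illegal
(7,3): no bracket -> illegal

Answer: (1,1) (1,2) (2,3) (4,1) (4,5) (5,1) (5,2) (5,4) (5,5) (6,3) (7,1)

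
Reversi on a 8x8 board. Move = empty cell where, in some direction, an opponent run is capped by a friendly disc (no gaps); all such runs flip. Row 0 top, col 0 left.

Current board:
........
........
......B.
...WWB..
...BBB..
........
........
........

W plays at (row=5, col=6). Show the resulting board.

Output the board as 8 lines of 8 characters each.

Answer: ........
........
......B.
...WWB..
...BBW..
......W.
........
........

Derivation:
Place W at (5,6); scan 8 dirs for brackets.
Dir NW: opp run (4,5) capped by W -> flip
Dir N: first cell '.' (not opp) -> no flip
Dir NE: first cell '.' (not opp) -> no flip
Dir W: first cell '.' (not opp) -> no flip
Dir E: first cell '.' (not opp) -> no flip
Dir SW: first cell '.' (not opp) -> no flip
Dir S: first cell '.' (not opp) -> no flip
Dir SE: first cell '.' (not opp) -> no flip
All flips: (4,5)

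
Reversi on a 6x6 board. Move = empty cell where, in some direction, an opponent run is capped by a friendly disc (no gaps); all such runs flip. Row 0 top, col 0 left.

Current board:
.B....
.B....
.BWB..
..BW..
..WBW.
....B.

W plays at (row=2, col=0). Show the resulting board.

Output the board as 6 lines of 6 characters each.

Place W at (2,0); scan 8 dirs for brackets.
Dir NW: edge -> no flip
Dir N: first cell '.' (not opp) -> no flip
Dir NE: opp run (1,1), next='.' -> no flip
Dir W: edge -> no flip
Dir E: opp run (2,1) capped by W -> flip
Dir SW: edge -> no flip
Dir S: first cell '.' (not opp) -> no flip
Dir SE: first cell '.' (not opp) -> no flip
All flips: (2,1)

Answer: .B....
.B....
WWWB..
..BW..
..WBW.
....B.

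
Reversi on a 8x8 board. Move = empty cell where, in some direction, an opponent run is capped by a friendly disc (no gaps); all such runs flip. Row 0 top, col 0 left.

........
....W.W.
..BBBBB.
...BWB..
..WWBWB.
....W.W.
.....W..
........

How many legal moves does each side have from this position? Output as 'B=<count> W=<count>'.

-- B to move --
(0,3): flips 1 -> legal
(0,4): flips 1 -> legal
(0,5): flips 1 -> legal
(0,6): flips 1 -> legal
(0,7): flips 1 -> legal
(1,3): no bracket -> illegal
(1,5): no bracket -> illegal
(1,7): no bracket -> illegal
(2,7): no bracket -> illegal
(3,1): no bracket -> illegal
(3,2): no bracket -> illegal
(3,6): no bracket -> illegal
(4,1): flips 2 -> legal
(4,7): no bracket -> illegal
(5,1): flips 1 -> legal
(5,2): flips 2 -> legal
(5,3): flips 1 -> legal
(5,5): flips 1 -> legal
(5,7): no bracket -> illegal
(6,3): no bracket -> illegal
(6,4): flips 1 -> legal
(6,6): flips 1 -> legal
(6,7): flips 3 -> legal
(7,4): no bracket -> illegal
(7,5): no bracket -> illegal
(7,6): no bracket -> illegal
B mobility = 13
-- W to move --
(1,1): no bracket -> illegal
(1,2): flips 1 -> legal
(1,3): flips 2 -> legal
(1,5): flips 4 -> legal
(1,7): no bracket -> illegal
(2,1): no bracket -> illegal
(2,7): no bracket -> illegal
(3,1): no bracket -> illegal
(3,2): flips 2 -> legal
(3,6): flips 4 -> legal
(3,7): no bracket -> illegal
(4,7): flips 1 -> legal
(5,3): no bracket -> illegal
(5,5): no bracket -> illegal
(5,7): no bracket -> illegal
W mobility = 6

Answer: B=13 W=6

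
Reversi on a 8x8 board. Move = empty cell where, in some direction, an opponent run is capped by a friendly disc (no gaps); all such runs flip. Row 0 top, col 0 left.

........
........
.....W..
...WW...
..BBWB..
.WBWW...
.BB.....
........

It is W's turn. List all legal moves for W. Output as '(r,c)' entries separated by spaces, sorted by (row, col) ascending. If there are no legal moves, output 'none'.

(3,1): flips 1 -> legal
(3,2): flips 1 -> legal
(3,5): no bracket -> illegal
(3,6): flips 1 -> legal
(4,1): flips 2 -> legal
(4,6): flips 1 -> legal
(5,0): no bracket -> illegal
(5,5): no bracket -> illegal
(5,6): flips 1 -> legal
(6,0): no bracket -> illegal
(6,3): no bracket -> illegal
(7,0): flips 3 -> legal
(7,1): flips 2 -> legal
(7,2): no bracket -> illegal
(7,3): flips 1 -> legal

Answer: (3,1) (3,2) (3,6) (4,1) (4,6) (5,6) (7,0) (7,1) (7,3)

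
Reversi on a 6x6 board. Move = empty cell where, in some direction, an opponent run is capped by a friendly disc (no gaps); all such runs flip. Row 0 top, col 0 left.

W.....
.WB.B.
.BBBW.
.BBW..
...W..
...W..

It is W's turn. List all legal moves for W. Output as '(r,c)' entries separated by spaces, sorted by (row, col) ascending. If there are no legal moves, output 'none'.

(0,1): no bracket -> illegal
(0,2): no bracket -> illegal
(0,3): no bracket -> illegal
(0,4): flips 1 -> legal
(0,5): no bracket -> illegal
(1,0): flips 2 -> legal
(1,3): flips 2 -> legal
(1,5): no bracket -> illegal
(2,0): flips 3 -> legal
(2,5): no bracket -> illegal
(3,0): flips 2 -> legal
(3,4): no bracket -> illegal
(4,0): no bracket -> illegal
(4,1): flips 2 -> legal
(4,2): no bracket -> illegal

Answer: (0,4) (1,0) (1,3) (2,0) (3,0) (4,1)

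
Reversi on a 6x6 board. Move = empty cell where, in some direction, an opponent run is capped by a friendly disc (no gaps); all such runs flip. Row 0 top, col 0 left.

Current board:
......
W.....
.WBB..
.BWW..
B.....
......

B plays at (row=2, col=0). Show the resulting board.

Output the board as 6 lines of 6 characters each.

Place B at (2,0); scan 8 dirs for brackets.
Dir NW: edge -> no flip
Dir N: opp run (1,0), next='.' -> no flip
Dir NE: first cell '.' (not opp) -> no flip
Dir W: edge -> no flip
Dir E: opp run (2,1) capped by B -> flip
Dir SW: edge -> no flip
Dir S: first cell '.' (not opp) -> no flip
Dir SE: first cell 'B' (not opp) -> no flip
All flips: (2,1)

Answer: ......
W.....
BBBB..
.BWW..
B.....
......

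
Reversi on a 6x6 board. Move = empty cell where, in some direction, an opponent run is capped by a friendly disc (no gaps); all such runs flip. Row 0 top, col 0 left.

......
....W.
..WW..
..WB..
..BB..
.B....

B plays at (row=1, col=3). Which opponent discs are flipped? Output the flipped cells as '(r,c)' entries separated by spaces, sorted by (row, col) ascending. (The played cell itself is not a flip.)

Answer: (2,3)

Derivation:
Dir NW: first cell '.' (not opp) -> no flip
Dir N: first cell '.' (not opp) -> no flip
Dir NE: first cell '.' (not opp) -> no flip
Dir W: first cell '.' (not opp) -> no flip
Dir E: opp run (1,4), next='.' -> no flip
Dir SW: opp run (2,2), next='.' -> no flip
Dir S: opp run (2,3) capped by B -> flip
Dir SE: first cell '.' (not opp) -> no flip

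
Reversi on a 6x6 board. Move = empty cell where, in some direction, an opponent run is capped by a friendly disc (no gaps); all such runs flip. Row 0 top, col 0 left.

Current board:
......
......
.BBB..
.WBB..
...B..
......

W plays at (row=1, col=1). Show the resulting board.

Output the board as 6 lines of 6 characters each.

Answer: ......
.W....
.WBB..
.WBB..
...B..
......

Derivation:
Place W at (1,1); scan 8 dirs for brackets.
Dir NW: first cell '.' (not opp) -> no flip
Dir N: first cell '.' (not opp) -> no flip
Dir NE: first cell '.' (not opp) -> no flip
Dir W: first cell '.' (not opp) -> no flip
Dir E: first cell '.' (not opp) -> no flip
Dir SW: first cell '.' (not opp) -> no flip
Dir S: opp run (2,1) capped by W -> flip
Dir SE: opp run (2,2) (3,3), next='.' -> no flip
All flips: (2,1)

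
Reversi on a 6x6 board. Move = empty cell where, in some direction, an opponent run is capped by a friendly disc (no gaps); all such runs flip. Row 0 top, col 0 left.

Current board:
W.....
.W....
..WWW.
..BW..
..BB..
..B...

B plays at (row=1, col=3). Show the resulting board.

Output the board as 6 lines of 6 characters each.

Answer: W.....
.W.B..
..WBW.
..BB..
..BB..
..B...

Derivation:
Place B at (1,3); scan 8 dirs for brackets.
Dir NW: first cell '.' (not opp) -> no flip
Dir N: first cell '.' (not opp) -> no flip
Dir NE: first cell '.' (not opp) -> no flip
Dir W: first cell '.' (not opp) -> no flip
Dir E: first cell '.' (not opp) -> no flip
Dir SW: opp run (2,2), next='.' -> no flip
Dir S: opp run (2,3) (3,3) capped by B -> flip
Dir SE: opp run (2,4), next='.' -> no flip
All flips: (2,3) (3,3)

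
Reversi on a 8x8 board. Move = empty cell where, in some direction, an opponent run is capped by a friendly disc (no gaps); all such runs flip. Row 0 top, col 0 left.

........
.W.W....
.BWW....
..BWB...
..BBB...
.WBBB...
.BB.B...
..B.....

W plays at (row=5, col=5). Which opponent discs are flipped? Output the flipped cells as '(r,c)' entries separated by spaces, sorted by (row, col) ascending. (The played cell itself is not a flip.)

Answer: (4,4) (5,2) (5,3) (5,4)

Derivation:
Dir NW: opp run (4,4) capped by W -> flip
Dir N: first cell '.' (not opp) -> no flip
Dir NE: first cell '.' (not opp) -> no flip
Dir W: opp run (5,4) (5,3) (5,2) capped by W -> flip
Dir E: first cell '.' (not opp) -> no flip
Dir SW: opp run (6,4), next='.' -> no flip
Dir S: first cell '.' (not opp) -> no flip
Dir SE: first cell '.' (not opp) -> no flip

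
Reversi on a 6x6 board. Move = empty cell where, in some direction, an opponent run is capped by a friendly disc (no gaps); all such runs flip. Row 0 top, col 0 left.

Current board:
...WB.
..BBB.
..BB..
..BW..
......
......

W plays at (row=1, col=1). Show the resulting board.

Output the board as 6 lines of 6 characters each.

Place W at (1,1); scan 8 dirs for brackets.
Dir NW: first cell '.' (not opp) -> no flip
Dir N: first cell '.' (not opp) -> no flip
Dir NE: first cell '.' (not opp) -> no flip
Dir W: first cell '.' (not opp) -> no flip
Dir E: opp run (1,2) (1,3) (1,4), next='.' -> no flip
Dir SW: first cell '.' (not opp) -> no flip
Dir S: first cell '.' (not opp) -> no flip
Dir SE: opp run (2,2) capped by W -> flip
All flips: (2,2)

Answer: ...WB.
.WBBB.
..WB..
..BW..
......
......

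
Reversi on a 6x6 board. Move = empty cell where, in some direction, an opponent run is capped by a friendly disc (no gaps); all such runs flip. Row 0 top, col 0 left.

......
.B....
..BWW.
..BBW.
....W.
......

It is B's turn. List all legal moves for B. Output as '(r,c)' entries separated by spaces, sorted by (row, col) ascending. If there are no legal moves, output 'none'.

(1,2): no bracket -> illegal
(1,3): flips 1 -> legal
(1,4): flips 1 -> legal
(1,5): flips 1 -> legal
(2,5): flips 2 -> legal
(3,5): flips 1 -> legal
(4,3): no bracket -> illegal
(4,5): no bracket -> illegal
(5,3): no bracket -> illegal
(5,4): no bracket -> illegal
(5,5): flips 1 -> legal

Answer: (1,3) (1,4) (1,5) (2,5) (3,5) (5,5)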